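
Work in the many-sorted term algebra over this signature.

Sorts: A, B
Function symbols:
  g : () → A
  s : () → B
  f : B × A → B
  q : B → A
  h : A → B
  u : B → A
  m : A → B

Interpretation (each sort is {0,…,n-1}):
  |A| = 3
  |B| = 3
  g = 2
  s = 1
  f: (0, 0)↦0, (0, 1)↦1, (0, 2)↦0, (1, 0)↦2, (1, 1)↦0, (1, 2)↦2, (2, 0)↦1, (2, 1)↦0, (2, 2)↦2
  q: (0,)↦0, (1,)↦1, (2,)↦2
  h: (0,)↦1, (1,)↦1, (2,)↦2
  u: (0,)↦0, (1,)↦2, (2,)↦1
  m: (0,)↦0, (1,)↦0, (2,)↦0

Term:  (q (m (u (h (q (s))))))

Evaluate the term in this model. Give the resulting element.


value = 0

  s = 1
  (q (s)) = q(1,) = 1
  (h (q (s))) = h(1,) = 1
  (u (h (q (s)))) = u(1,) = 2
  (m (u (h (q (s))))) = m(2,) = 0
  (q (m (u (h (q (s)))))) = q(0,) = 0


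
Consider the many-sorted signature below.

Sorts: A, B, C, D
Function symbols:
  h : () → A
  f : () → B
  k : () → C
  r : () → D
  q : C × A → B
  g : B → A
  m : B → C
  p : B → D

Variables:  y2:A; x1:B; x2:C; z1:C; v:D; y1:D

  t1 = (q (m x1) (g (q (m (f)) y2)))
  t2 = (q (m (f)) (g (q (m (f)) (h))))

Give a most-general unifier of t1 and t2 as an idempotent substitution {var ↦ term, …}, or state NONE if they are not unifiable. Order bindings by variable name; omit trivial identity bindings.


{x1 ↦ (f), y2 ↦ (h)}


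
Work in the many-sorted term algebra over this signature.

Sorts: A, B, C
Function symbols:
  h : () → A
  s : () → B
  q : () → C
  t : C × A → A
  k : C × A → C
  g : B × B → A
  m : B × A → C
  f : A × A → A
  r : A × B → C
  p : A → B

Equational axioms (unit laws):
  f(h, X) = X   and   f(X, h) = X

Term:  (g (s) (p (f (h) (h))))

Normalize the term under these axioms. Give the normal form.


1. (g (s) (p (f (h) (h))))  →  (g (s) (p (h)))

normal form = (g (s) (p (h)))


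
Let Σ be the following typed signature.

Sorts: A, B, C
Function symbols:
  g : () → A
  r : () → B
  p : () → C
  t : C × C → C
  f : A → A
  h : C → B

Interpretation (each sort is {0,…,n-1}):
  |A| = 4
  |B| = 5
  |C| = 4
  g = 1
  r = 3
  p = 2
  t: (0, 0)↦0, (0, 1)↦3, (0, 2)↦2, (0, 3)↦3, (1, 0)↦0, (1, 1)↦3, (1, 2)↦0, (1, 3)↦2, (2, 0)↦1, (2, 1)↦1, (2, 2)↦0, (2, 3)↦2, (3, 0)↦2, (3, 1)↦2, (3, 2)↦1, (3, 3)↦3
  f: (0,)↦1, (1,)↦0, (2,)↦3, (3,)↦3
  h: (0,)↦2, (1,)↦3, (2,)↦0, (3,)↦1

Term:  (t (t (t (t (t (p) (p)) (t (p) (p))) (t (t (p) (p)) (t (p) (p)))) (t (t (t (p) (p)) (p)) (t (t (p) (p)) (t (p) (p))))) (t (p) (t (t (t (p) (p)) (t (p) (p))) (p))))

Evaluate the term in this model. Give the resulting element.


value = 2

  p = 2
  p = 2
  (t (p) (p)) = t(2, 2) = 0
  p = 2
  p = 2
  (t (p) (p)) = t(2, 2) = 0
  (t (t (p) (p)) (t (p) (p))) = t(0, 0) = 0
  p = 2
  p = 2
  (t (p) (p)) = t(2, 2) = 0
  p = 2
  p = 2
  (t (p) (p)) = t(2, 2) = 0
  (t (t (p) (p)) (t (p) (p))) = t(0, 0) = 0
  (t (t (t (p) (p)) (t (p) (p))) (t (t (p) (p)) (t (p) (p)))) = t(0, 0) = 0
  p = 2
  p = 2
  (t (p) (p)) = t(2, 2) = 0
  p = 2
  (t (t (p) (p)) (p)) = t(0, 2) = 2
  p = 2
  p = 2
  (t (p) (p)) = t(2, 2) = 0
  p = 2
  p = 2
  (t (p) (p)) = t(2, 2) = 0
  (t (t (p) (p)) (t (p) (p))) = t(0, 0) = 0
  (t (t (t (p) (p)) (p)) (t (t (p) (p)) (t (p) (p)))) = t(2, 0) = 1
  (t (t (t (t (p) (p)) (t (p) (p))) (t (t (p) (p)) (t (p) (p)))) (t (t (t (p) (p)) (p)) (t (t (p) (p)) (t (p) (p))))) = t(0, 1) = 3
  p = 2
  p = 2
  p = 2
  (t (p) (p)) = t(2, 2) = 0
  p = 2
  p = 2
  (t (p) (p)) = t(2, 2) = 0
  (t (t (p) (p)) (t (p) (p))) = t(0, 0) = 0
  p = 2
  (t (t (t (p) (p)) (t (p) (p))) (p)) = t(0, 2) = 2
  (t (p) (t (t (t (p) (p)) (t (p) (p))) (p))) = t(2, 2) = 0
  (t (t (t (t (t (p) (p)) (t (p) (p))) (t (t (p) (p)) (t (p) (p)))) (t (t (t (p) (p)) (p)) (t (t (p) (p)) (t (p) (p))))) (t (p) (t (t (t (p) (p)) (t (p) (p))) (p)))) = t(3, 0) = 2


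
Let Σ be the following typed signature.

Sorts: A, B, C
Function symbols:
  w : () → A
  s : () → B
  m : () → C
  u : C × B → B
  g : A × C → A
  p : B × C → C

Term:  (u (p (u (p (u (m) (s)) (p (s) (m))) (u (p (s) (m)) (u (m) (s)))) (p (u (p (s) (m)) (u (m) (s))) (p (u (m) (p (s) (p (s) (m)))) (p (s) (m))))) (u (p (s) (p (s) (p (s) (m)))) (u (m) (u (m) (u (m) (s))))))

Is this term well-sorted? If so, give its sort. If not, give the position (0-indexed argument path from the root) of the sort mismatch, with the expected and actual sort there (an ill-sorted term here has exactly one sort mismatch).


          (m) : C
          (s) : B
        (u (m) (s)) : B
          (s) : B
          (m) : C
        (p (s) (m)) : C
      (p (u (m) (s)) (p (s) (m))) : C
          (s) : B
          (m) : C
        (p (s) (m)) : C
          (m) : C
          (s) : B
        (u (m) (s)) : B
      (u (p (s) (m)) (u (m) (s))) : B
    (u (p (u (m) (s)) (p (s) (m))) (u (p (s) (m)) (u (m) (s)))) : B
          (s) : B
          (m) : C
        (p (s) (m)) : C
          (m) : C
          (s) : B
        (u (m) (s)) : B
      (u (p (s) (m)) (u (m) (s))) : B
          (m) : C
            (s) : B
              (s) : B
              (m) : C
            (p (s) (m)) : C
          (p (s) (p (s) (m))) : C
        (u (m) (p (s) (p (s) (m)))) : ✗ arg 1 at [0, 1, 1, 0, 1] has sort C, expected B
          (s) : B
          (m) : C
        (p (s) (m)) : C
      (s) : B
        (s) : B
          (s) : B
          (m) : C
        (p (s) (m)) : C
      (p (s) (p (s) (m))) : C
    (p (s) (p (s) (p (s) (m)))) : C
      (m) : C
        (m) : C
          (m) : C
          (s) : B
        (u (m) (s)) : B
      (u (m) (u (m) (s))) : B
    (u (m) (u (m) (u (m) (s)))) : B
  (u (p (s) (p (s) (p (s) (m)))) (u (m) (u (m) (u (m) (s))))) : B

ill-sorted at position [0, 1, 1, 0, 1]: expected B, got C


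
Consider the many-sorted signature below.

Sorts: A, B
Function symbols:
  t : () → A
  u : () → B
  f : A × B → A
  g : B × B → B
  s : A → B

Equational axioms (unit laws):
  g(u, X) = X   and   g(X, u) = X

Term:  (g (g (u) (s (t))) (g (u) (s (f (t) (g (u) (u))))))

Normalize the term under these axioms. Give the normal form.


1. (g (g (u) (s (t))) (g (u) (s (f (t) (g (u) (u))))))  →  (g (s (t)) (g (u) (s (f (t) (g (u) (u))))))
2. (g (s (t)) (g (u) (s (f (t) (g (u) (u))))))  →  (g (s (t)) (s (f (t) (g (u) (u)))))
3. (g (s (t)) (s (f (t) (g (u) (u)))))  →  (g (s (t)) (s (f (t) (u))))

normal form = (g (s (t)) (s (f (t) (u))))


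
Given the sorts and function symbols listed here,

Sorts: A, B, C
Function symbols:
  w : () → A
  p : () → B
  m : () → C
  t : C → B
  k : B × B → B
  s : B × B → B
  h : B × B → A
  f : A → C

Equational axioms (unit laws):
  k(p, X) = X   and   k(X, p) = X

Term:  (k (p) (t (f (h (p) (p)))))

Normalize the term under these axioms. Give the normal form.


normal form = (t (f (h (p) (p))))

1. (k (p) (t (f (h (p) (p)))))  →  (t (f (h (p) (p))))


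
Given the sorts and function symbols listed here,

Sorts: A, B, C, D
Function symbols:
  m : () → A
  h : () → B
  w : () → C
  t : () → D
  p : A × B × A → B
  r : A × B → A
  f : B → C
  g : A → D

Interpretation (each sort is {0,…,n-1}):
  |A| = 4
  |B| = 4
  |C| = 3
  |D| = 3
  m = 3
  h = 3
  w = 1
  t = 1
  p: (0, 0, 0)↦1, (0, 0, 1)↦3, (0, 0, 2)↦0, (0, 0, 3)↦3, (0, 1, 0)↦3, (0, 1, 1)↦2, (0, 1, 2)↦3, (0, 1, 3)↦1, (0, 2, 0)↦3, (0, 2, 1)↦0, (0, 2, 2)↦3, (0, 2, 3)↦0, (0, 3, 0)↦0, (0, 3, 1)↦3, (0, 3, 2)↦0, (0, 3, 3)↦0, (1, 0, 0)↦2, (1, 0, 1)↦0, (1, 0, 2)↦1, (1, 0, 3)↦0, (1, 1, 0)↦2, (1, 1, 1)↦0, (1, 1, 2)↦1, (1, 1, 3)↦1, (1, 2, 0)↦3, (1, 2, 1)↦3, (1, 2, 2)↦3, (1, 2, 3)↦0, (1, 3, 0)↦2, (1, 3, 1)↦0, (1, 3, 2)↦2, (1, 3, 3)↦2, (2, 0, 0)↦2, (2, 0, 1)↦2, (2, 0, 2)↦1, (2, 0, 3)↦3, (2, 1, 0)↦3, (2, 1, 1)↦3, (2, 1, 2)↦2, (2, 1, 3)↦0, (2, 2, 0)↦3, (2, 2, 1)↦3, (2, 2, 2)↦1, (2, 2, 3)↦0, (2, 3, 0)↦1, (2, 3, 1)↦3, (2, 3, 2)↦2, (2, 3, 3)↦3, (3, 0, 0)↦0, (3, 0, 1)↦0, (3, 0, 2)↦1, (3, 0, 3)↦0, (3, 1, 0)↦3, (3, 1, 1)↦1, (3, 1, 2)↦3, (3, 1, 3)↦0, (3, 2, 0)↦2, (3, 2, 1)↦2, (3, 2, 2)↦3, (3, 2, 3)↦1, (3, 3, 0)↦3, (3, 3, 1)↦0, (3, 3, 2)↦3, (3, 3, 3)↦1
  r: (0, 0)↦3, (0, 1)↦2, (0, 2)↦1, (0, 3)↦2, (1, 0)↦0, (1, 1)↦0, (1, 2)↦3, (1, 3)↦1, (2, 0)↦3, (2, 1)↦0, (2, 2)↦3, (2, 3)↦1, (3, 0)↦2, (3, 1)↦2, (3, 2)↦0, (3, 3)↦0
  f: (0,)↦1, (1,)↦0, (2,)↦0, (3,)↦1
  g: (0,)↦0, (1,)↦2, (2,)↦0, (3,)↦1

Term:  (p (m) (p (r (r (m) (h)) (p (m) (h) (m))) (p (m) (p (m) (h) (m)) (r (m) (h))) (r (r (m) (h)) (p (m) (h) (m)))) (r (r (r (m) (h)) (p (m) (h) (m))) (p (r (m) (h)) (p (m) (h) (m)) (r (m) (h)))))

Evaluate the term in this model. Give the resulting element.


value = 2

  m = 3
  m = 3
  h = 3
  (r (m) (h)) = r(3, 3) = 0
  m = 3
  h = 3
  m = 3
  (p (m) (h) (m)) = p(3, 3, 3) = 1
  (r (r (m) (h)) (p (m) (h) (m))) = r(0, 1) = 2
  m = 3
  m = 3
  h = 3
  m = 3
  (p (m) (h) (m)) = p(3, 3, 3) = 1
  m = 3
  h = 3
  (r (m) (h)) = r(3, 3) = 0
  (p (m) (p (m) (h) (m)) (r (m) (h))) = p(3, 1, 0) = 3
  m = 3
  h = 3
  (r (m) (h)) = r(3, 3) = 0
  m = 3
  h = 3
  m = 3
  (p (m) (h) (m)) = p(3, 3, 3) = 1
  (r (r (m) (h)) (p (m) (h) (m))) = r(0, 1) = 2
  (p (r (r (m) (h)) (p (m) (h) (m))) (p (m) (p (m) (h) (m)) (r (m) (h))) (r (r (m) (h)) (p (m) (h) (m)))) = p(2, 3, 2) = 2
  m = 3
  h = 3
  (r (m) (h)) = r(3, 3) = 0
  m = 3
  h = 3
  m = 3
  (p (m) (h) (m)) = p(3, 3, 3) = 1
  (r (r (m) (h)) (p (m) (h) (m))) = r(0, 1) = 2
  m = 3
  h = 3
  (r (m) (h)) = r(3, 3) = 0
  m = 3
  h = 3
  m = 3
  (p (m) (h) (m)) = p(3, 3, 3) = 1
  m = 3
  h = 3
  (r (m) (h)) = r(3, 3) = 0
  (p (r (m) (h)) (p (m) (h) (m)) (r (m) (h))) = p(0, 1, 0) = 3
  (r (r (r (m) (h)) (p (m) (h) (m))) (p (r (m) (h)) (p (m) (h) (m)) (r (m) (h)))) = r(2, 3) = 1
  (p (m) (p (r (r (m) (h)) (p (m) (h) (m))) (p (m) (p (m) (h) (m)) (r (m) (h))) (r (r (m) (h)) (p (m) (h) (m)))) (r (r (r (m) (h)) (p (m) (h) (m))) (p (r (m) (h)) (p (m) (h) (m)) (r (m) (h))))) = p(3, 2, 1) = 2


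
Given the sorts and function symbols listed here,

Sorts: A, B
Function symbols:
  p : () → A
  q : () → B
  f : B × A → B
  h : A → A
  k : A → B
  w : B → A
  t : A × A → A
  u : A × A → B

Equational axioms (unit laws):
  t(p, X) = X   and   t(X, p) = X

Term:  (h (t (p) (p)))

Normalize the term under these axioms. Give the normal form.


normal form = (h (p))

1. (h (t (p) (p)))  →  (h (p))


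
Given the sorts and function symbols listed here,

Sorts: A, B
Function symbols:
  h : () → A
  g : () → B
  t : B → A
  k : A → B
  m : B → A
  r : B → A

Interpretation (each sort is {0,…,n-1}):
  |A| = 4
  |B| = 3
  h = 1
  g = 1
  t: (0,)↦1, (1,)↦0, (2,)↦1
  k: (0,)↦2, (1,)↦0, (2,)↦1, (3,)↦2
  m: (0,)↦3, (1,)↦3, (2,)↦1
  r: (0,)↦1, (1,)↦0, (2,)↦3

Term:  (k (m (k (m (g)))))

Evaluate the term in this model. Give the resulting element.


  g = 1
  (m (g)) = m(1,) = 3
  (k (m (g))) = k(3,) = 2
  (m (k (m (g)))) = m(2,) = 1
  (k (m (k (m (g))))) = k(1,) = 0

value = 0


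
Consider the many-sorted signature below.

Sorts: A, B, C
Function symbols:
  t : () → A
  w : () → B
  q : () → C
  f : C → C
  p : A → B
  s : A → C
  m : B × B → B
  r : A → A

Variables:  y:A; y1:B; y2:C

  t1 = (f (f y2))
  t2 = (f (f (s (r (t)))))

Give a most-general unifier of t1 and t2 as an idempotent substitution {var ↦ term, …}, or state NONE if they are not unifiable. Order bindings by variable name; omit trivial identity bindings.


{y2 ↦ (s (r (t)))}


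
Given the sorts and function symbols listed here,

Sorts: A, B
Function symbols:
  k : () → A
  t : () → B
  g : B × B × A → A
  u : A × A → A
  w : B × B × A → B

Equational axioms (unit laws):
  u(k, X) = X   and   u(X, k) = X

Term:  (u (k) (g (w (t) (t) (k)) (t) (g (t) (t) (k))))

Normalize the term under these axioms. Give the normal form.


normal form = (g (w (t) (t) (k)) (t) (g (t) (t) (k)))

1. (u (k) (g (w (t) (t) (k)) (t) (g (t) (t) (k))))  →  (g (w (t) (t) (k)) (t) (g (t) (t) (k)))


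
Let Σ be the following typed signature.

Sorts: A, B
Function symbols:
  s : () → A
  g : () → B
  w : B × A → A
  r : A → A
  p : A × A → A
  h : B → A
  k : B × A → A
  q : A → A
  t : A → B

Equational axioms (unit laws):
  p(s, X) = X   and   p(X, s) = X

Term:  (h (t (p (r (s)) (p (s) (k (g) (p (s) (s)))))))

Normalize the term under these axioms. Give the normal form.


1. (h (t (p (r (s)) (p (s) (k (g) (p (s) (s)))))))  →  (h (t (p (r (s)) (k (g) (p (s) (s))))))
2. (h (t (p (r (s)) (k (g) (p (s) (s))))))  →  (h (t (p (r (s)) (k (g) (s)))))

normal form = (h (t (p (r (s)) (k (g) (s)))))


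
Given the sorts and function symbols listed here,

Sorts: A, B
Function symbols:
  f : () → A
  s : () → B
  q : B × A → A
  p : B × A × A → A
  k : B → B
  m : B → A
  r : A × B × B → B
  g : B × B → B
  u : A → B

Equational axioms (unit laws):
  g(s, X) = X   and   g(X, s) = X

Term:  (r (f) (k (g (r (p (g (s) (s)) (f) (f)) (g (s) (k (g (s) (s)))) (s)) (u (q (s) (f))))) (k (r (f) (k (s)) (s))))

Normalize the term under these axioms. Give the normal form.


normal form = (r (f) (k (g (r (p (s) (f) (f)) (k (s)) (s)) (u (q (s) (f))))) (k (r (f) (k (s)) (s))))

1. (r (f) (k (g (r (p (g (s) (s)) (f) (f)) (g (s) (k (g (s) (s)))) (s)) (u (q (s) (f))))) (k (r (f) (k (s)) (s))))  →  (r (f) (k (g (r (p (s) (f) (f)) (g (s) (k (g (s) (s)))) (s)) (u (q (s) (f))))) (k (r (f) (k (s)) (s))))
2. (r (f) (k (g (r (p (s) (f) (f)) (g (s) (k (g (s) (s)))) (s)) (u (q (s) (f))))) (k (r (f) (k (s)) (s))))  →  (r (f) (k (g (r (p (s) (f) (f)) (k (g (s) (s))) (s)) (u (q (s) (f))))) (k (r (f) (k (s)) (s))))
3. (r (f) (k (g (r (p (s) (f) (f)) (k (g (s) (s))) (s)) (u (q (s) (f))))) (k (r (f) (k (s)) (s))))  →  (r (f) (k (g (r (p (s) (f) (f)) (k (s)) (s)) (u (q (s) (f))))) (k (r (f) (k (s)) (s))))


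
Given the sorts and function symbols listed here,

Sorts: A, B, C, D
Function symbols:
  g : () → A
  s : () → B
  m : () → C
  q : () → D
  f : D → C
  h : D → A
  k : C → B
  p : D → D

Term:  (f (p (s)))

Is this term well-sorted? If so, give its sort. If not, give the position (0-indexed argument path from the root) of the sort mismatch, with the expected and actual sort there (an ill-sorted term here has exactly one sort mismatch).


    (s) : B
  (p (s)) : ✗ arg 0 at [0, 0] has sort B, expected D

ill-sorted at position [0, 0]: expected D, got B


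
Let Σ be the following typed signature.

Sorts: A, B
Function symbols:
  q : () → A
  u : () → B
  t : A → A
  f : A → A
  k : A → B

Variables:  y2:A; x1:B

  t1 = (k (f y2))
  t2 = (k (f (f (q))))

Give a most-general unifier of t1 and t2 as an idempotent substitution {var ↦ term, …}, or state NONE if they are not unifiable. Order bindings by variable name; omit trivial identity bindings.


{y2 ↦ (f (q))}


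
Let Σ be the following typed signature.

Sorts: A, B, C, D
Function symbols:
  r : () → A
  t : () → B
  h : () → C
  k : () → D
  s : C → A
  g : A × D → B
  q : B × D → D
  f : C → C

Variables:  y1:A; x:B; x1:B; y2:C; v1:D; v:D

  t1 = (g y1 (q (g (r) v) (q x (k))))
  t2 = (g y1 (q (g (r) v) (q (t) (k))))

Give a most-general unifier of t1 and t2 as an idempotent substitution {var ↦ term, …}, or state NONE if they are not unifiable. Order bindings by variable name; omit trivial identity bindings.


{x ↦ (t)}


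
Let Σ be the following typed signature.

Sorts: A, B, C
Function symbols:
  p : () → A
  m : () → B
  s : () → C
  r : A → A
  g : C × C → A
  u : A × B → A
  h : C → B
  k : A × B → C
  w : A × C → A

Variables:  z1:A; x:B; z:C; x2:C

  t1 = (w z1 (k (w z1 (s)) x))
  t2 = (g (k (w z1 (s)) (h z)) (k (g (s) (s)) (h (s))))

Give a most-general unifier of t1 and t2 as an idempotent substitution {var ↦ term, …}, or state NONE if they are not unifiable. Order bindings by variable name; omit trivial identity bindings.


NONE (not unifiable)

head clash or occurs-check failure — not unifiable


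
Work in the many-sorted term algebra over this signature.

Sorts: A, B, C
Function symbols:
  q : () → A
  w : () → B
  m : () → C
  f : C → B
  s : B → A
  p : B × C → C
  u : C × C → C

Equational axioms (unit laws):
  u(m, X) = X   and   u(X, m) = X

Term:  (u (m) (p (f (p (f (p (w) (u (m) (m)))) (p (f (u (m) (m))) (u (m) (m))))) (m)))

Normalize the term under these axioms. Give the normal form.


1. (u (m) (p (f (p (f (p (w) (u (m) (m)))) (p (f (u (m) (m))) (u (m) (m))))) (m)))  →  (p (f (p (f (p (w) (u (m) (m)))) (p (f (u (m) (m))) (u (m) (m))))) (m))
2. (p (f (p (f (p (w) (u (m) (m)))) (p (f (u (m) (m))) (u (m) (m))))) (m))  →  (p (f (p (f (p (w) (m))) (p (f (u (m) (m))) (u (m) (m))))) (m))
3. (p (f (p (f (p (w) (m))) (p (f (u (m) (m))) (u (m) (m))))) (m))  →  (p (f (p (f (p (w) (m))) (p (f (m)) (u (m) (m))))) (m))
4. (p (f (p (f (p (w) (m))) (p (f (m)) (u (m) (m))))) (m))  →  (p (f (p (f (p (w) (m))) (p (f (m)) (m)))) (m))

normal form = (p (f (p (f (p (w) (m))) (p (f (m)) (m)))) (m))


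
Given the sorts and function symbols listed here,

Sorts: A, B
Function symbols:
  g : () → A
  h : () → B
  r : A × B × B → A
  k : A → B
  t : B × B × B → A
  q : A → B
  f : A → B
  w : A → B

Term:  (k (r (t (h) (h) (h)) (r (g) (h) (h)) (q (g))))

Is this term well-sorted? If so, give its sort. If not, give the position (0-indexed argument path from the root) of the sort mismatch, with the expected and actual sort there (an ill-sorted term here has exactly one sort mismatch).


      (h) : B
      (h) : B
      (h) : B
    (t (h) (h) (h)) : A
      (g) : A
      (h) : B
      (h) : B
    (r (g) (h) (h)) : A
      (g) : A
    (q (g)) : B
  (r (t (h) (h) (h)) (r (g) (h) (h)) (q (g))) : ✗ arg 1 at [0, 1] has sort A, expected B

ill-sorted at position [0, 1]: expected B, got A


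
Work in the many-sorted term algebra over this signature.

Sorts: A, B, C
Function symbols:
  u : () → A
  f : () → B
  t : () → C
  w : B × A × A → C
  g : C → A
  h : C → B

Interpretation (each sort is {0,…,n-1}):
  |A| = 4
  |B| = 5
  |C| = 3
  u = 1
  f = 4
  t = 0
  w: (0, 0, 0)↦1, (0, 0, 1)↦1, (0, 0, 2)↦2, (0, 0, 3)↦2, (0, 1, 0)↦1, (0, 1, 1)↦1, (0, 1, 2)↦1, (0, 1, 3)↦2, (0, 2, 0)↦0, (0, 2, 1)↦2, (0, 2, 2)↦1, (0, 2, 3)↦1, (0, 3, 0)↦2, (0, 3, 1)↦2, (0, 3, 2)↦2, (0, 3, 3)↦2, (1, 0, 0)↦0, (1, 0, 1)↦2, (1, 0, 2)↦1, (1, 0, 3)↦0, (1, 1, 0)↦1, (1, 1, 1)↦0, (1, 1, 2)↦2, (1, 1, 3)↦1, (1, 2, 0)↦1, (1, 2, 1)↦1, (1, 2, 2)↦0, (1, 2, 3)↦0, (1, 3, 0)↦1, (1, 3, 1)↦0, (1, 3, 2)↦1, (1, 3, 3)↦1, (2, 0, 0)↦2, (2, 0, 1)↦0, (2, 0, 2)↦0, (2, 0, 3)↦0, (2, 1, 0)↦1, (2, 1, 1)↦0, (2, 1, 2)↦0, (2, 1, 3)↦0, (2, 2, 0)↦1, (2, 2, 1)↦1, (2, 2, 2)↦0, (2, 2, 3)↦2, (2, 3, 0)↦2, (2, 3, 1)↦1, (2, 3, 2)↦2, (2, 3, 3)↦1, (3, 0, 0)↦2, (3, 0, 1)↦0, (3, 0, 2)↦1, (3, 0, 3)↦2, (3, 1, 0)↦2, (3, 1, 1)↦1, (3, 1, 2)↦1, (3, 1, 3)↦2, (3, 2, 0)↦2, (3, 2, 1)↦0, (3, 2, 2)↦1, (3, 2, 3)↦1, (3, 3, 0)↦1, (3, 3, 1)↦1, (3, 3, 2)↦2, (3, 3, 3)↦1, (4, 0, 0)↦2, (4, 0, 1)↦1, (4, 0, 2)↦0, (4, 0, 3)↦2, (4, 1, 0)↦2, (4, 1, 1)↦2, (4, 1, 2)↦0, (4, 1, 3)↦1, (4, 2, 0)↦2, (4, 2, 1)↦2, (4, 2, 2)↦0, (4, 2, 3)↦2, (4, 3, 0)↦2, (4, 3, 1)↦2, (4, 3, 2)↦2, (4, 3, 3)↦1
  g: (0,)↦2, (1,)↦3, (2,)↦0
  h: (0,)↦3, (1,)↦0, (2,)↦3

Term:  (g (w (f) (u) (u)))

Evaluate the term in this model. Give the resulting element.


  f = 4
  u = 1
  u = 1
  (w (f) (u) (u)) = w(4, 1, 1) = 2
  (g (w (f) (u) (u))) = g(2,) = 0

value = 0


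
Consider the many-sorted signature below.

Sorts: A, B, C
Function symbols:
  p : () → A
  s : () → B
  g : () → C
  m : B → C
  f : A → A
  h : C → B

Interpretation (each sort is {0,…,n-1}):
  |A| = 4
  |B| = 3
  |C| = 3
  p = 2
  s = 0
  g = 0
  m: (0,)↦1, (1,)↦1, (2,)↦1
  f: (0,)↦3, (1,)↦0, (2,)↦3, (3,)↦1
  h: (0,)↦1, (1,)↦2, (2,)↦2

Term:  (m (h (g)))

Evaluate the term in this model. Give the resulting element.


value = 1

  g = 0
  (h (g)) = h(0,) = 1
  (m (h (g))) = m(1,) = 1


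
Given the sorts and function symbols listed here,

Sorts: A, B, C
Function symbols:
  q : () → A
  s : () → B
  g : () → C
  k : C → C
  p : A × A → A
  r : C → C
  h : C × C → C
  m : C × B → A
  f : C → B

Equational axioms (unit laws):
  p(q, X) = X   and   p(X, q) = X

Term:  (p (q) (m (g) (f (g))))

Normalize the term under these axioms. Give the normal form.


1. (p (q) (m (g) (f (g))))  →  (m (g) (f (g)))

normal form = (m (g) (f (g)))


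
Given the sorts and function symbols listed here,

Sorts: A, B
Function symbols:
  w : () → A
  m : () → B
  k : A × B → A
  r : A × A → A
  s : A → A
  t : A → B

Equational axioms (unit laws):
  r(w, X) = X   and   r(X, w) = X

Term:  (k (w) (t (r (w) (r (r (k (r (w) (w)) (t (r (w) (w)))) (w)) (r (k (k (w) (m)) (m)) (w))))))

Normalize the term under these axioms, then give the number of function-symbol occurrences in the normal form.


1. (k (w) (t (r (w) (r (r (k (r (w) (w)) (t (r (w) (w)))) (w)) (r (k (k (w) (m)) (m)) (w))))))  →  (k (w) (t (r (r (k (r (w) (w)) (t (r (w) (w)))) (w)) (r (k (k (w) (m)) (m)) (w)))))
2. (k (w) (t (r (r (k (r (w) (w)) (t (r (w) (w)))) (w)) (r (k (k (w) (m)) (m)) (w)))))  →  (k (w) (t (r (k (r (w) (w)) (t (r (w) (w)))) (r (k (k (w) (m)) (m)) (w)))))
3. (k (w) (t (r (k (r (w) (w)) (t (r (w) (w)))) (r (k (k (w) (m)) (m)) (w)))))  →  (k (w) (t (r (k (w) (t (r (w) (w)))) (r (k (k (w) (m)) (m)) (w)))))
4. (k (w) (t (r (k (w) (t (r (w) (w)))) (r (k (k (w) (m)) (m)) (w)))))  →  (k (w) (t (r (k (w) (t (w))) (r (k (k (w) (m)) (m)) (w)))))
5. (k (w) (t (r (k (w) (t (w))) (r (k (k (w) (m)) (m)) (w)))))  →  (k (w) (t (r (k (w) (t (w))) (k (k (w) (m)) (m)))))
normal form: (k (w) (t (r (k (w) (t (w))) (k (k (w) (m)) (m)))))

size = 13


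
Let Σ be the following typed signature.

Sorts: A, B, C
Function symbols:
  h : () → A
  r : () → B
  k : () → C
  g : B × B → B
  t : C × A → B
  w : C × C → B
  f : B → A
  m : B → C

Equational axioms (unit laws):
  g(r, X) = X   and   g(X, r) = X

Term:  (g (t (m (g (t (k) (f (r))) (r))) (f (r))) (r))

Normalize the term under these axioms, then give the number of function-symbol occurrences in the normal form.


size = 8

1. (g (t (m (g (t (k) (f (r))) (r))) (f (r))) (r))  →  (t (m (g (t (k) (f (r))) (r))) (f (r)))
2. (t (m (g (t (k) (f (r))) (r))) (f (r)))  →  (t (m (t (k) (f (r)))) (f (r)))
normal form: (t (m (t (k) (f (r)))) (f (r)))


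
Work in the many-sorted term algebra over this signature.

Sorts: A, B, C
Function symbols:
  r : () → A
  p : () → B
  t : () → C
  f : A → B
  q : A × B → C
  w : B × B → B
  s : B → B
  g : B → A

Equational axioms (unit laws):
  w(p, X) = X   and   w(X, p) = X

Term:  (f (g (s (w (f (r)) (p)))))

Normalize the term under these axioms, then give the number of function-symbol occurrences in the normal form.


size = 5

1. (f (g (s (w (f (r)) (p)))))  →  (f (g (s (f (r)))))
normal form: (f (g (s (f (r)))))


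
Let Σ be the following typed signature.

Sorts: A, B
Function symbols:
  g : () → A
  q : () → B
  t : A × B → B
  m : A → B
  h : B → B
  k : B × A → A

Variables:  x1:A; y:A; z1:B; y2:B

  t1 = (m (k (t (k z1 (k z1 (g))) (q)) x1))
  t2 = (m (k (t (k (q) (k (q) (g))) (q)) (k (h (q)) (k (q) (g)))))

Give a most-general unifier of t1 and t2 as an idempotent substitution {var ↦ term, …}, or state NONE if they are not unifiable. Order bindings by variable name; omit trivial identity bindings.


{x1 ↦ (k (h (q)) (k (q) (g))), z1 ↦ (q)}


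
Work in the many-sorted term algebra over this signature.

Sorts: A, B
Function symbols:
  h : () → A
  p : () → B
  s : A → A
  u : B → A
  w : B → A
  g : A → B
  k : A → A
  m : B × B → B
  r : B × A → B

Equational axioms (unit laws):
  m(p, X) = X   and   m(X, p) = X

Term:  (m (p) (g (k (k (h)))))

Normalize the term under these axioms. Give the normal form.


1. (m (p) (g (k (k (h)))))  →  (g (k (k (h))))

normal form = (g (k (k (h))))


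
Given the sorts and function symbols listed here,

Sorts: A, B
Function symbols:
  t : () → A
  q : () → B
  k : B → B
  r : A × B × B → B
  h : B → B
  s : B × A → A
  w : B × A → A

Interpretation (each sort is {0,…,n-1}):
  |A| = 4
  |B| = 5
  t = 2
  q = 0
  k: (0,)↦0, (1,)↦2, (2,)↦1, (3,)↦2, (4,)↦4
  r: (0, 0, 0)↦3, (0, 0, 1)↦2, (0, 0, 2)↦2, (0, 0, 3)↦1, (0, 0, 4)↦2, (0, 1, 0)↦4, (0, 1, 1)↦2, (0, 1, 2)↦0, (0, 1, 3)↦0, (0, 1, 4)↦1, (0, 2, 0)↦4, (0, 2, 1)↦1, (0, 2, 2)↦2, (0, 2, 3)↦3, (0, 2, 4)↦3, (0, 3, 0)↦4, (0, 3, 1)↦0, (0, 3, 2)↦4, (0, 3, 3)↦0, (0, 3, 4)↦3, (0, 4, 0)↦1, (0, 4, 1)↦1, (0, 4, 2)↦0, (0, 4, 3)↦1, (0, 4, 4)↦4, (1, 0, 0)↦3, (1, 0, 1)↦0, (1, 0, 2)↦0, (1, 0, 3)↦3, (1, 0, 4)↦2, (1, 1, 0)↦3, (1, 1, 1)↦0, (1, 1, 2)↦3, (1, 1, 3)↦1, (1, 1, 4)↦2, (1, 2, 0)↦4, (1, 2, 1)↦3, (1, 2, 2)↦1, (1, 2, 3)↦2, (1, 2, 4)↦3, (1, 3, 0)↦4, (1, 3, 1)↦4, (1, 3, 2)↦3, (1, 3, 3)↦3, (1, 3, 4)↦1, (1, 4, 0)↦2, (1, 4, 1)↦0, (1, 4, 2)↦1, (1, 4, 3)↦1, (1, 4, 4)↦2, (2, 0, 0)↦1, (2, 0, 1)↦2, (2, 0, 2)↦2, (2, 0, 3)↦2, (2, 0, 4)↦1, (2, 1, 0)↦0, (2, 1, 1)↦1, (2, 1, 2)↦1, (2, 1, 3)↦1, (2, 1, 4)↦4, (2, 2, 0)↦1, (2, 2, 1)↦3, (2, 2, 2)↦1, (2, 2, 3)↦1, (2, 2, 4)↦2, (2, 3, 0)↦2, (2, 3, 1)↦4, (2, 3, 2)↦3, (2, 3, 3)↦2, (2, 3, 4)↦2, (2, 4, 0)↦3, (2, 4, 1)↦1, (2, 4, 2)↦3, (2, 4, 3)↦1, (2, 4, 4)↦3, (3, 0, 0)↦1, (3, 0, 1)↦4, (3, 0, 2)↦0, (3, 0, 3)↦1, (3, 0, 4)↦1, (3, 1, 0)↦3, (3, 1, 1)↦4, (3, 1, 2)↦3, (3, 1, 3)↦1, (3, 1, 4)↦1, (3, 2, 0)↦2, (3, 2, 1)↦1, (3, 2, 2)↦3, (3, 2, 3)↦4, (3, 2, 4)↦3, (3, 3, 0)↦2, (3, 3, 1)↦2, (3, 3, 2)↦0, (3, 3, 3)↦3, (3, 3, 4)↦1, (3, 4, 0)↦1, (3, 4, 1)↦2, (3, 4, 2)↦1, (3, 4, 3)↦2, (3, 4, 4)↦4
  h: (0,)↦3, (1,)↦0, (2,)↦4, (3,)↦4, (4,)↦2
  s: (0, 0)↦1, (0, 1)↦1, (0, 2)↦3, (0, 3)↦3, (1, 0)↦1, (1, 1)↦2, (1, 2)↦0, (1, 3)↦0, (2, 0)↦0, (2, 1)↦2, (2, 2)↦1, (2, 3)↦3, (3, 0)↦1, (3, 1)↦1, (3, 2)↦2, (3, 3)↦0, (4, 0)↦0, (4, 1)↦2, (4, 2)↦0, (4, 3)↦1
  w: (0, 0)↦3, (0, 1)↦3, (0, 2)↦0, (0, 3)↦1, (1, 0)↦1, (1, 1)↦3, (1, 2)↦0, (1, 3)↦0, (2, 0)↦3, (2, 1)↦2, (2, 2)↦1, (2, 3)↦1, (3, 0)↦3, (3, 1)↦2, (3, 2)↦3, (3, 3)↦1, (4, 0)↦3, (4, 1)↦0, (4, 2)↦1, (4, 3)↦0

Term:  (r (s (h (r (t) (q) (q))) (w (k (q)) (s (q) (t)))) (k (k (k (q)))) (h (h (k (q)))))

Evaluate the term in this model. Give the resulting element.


  t = 2
  q = 0
  q = 0
  (r (t) (q) (q)) = r(2, 0, 0) = 1
  (h (r (t) (q) (q))) = h(1,) = 0
  q = 0
  (k (q)) = k(0,) = 0
  q = 0
  t = 2
  (s (q) (t)) = s(0, 2) = 3
  (w (k (q)) (s (q) (t))) = w(0, 3) = 1
  (s (h (r (t) (q) (q))) (w (k (q)) (s (q) (t)))) = s(0, 1) = 1
  q = 0
  (k (q)) = k(0,) = 0
  (k (k (q))) = k(0,) = 0
  (k (k (k (q)))) = k(0,) = 0
  q = 0
  (k (q)) = k(0,) = 0
  (h (k (q))) = h(0,) = 3
  (h (h (k (q)))) = h(3,) = 4
  (r (s (h (r (t) (q) (q))) (w (k (q)) (s (q) (t)))) (k (k (k (q)))) (h (h (k (q))))) = r(1, 0, 4) = 2

value = 2


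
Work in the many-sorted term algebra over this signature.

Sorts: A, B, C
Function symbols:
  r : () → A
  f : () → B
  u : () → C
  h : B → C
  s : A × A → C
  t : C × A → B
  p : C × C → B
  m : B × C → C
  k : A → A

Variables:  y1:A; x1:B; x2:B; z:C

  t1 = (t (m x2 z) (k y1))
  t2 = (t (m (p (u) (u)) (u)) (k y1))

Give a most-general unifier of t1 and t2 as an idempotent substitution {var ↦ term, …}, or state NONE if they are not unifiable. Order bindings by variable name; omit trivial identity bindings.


{x2 ↦ (p (u) (u)), z ↦ (u)}


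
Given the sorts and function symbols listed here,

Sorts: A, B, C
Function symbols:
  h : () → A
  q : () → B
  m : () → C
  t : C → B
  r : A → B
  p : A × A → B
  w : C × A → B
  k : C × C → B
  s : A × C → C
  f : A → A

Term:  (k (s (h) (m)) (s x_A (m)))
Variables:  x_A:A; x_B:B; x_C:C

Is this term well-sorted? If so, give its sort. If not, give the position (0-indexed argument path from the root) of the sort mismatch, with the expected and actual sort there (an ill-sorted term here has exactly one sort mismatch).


    (h) : A
    (m) : C
  (s (h) (m)) : C
    x_A : A
    (m) : C
  (s x_A (m)) : C
(k (s (h) (m)) (s x_A (m))) : B

well-sorted; sort = B


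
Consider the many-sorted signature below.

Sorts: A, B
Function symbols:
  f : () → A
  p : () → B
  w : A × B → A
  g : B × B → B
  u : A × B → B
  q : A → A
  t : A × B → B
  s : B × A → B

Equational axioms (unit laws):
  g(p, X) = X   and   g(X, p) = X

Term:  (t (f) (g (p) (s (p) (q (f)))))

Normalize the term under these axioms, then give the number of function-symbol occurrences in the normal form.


size = 6

1. (t (f) (g (p) (s (p) (q (f)))))  →  (t (f) (s (p) (q (f))))
normal form: (t (f) (s (p) (q (f))))


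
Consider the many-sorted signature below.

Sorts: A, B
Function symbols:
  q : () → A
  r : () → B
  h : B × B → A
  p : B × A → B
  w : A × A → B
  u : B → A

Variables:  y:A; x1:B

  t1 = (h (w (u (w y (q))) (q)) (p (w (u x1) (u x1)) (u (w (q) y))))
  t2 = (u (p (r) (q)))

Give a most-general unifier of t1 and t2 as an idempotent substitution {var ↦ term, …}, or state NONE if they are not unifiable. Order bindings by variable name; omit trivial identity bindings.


NONE (not unifiable)

head clash or occurs-check failure — not unifiable


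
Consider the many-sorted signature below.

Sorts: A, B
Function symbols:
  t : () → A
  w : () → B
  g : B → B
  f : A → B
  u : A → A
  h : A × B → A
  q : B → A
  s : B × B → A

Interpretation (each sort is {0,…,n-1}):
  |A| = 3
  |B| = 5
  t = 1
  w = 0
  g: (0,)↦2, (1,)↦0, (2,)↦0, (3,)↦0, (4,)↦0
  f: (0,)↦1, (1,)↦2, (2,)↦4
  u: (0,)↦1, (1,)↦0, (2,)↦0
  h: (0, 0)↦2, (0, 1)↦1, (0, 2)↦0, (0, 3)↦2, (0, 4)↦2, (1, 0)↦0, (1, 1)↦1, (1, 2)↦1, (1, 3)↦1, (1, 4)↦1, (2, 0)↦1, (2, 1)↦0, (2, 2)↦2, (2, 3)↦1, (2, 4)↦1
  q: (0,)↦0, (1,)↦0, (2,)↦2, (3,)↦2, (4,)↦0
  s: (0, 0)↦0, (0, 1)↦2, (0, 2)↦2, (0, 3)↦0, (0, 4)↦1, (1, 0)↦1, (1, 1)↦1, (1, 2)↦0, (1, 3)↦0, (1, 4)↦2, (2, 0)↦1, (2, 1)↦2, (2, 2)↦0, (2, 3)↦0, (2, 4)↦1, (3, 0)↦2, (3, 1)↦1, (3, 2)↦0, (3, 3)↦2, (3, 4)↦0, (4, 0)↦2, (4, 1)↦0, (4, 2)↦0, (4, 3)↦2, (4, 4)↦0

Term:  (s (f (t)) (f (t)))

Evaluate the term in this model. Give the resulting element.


value = 0

  t = 1
  (f (t)) = f(1,) = 2
  t = 1
  (f (t)) = f(1,) = 2
  (s (f (t)) (f (t))) = s(2, 2) = 0


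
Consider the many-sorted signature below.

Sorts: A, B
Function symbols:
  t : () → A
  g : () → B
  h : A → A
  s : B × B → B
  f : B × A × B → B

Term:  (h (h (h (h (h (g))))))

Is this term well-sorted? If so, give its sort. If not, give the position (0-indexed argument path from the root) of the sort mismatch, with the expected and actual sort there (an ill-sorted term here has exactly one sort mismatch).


          (g) : B
        (h (g)) : ✗ arg 0 at [0, 0, 0, 0, 0] has sort B, expected A

ill-sorted at position [0, 0, 0, 0, 0]: expected A, got B


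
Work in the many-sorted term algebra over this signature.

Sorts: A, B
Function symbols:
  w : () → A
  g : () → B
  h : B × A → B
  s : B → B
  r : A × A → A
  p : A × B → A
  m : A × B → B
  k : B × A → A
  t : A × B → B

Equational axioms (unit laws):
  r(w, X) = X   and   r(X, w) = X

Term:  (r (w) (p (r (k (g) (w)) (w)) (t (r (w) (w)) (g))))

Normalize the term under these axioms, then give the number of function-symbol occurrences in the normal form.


1. (r (w) (p (r (k (g) (w)) (w)) (t (r (w) (w)) (g))))  →  (p (r (k (g) (w)) (w)) (t (r (w) (w)) (g)))
2. (p (r (k (g) (w)) (w)) (t (r (w) (w)) (g)))  →  (p (k (g) (w)) (t (r (w) (w)) (g)))
3. (p (k (g) (w)) (t (r (w) (w)) (g)))  →  (p (k (g) (w)) (t (w) (g)))
normal form: (p (k (g) (w)) (t (w) (g)))

size = 7


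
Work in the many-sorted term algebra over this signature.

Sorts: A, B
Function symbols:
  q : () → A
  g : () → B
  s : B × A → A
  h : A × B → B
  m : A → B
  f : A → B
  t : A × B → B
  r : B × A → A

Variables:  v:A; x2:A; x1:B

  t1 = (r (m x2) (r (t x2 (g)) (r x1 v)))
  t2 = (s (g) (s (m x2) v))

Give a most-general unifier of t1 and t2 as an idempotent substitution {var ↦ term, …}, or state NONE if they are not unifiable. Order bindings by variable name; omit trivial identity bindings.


NONE (not unifiable)

head clash or occurs-check failure — not unifiable


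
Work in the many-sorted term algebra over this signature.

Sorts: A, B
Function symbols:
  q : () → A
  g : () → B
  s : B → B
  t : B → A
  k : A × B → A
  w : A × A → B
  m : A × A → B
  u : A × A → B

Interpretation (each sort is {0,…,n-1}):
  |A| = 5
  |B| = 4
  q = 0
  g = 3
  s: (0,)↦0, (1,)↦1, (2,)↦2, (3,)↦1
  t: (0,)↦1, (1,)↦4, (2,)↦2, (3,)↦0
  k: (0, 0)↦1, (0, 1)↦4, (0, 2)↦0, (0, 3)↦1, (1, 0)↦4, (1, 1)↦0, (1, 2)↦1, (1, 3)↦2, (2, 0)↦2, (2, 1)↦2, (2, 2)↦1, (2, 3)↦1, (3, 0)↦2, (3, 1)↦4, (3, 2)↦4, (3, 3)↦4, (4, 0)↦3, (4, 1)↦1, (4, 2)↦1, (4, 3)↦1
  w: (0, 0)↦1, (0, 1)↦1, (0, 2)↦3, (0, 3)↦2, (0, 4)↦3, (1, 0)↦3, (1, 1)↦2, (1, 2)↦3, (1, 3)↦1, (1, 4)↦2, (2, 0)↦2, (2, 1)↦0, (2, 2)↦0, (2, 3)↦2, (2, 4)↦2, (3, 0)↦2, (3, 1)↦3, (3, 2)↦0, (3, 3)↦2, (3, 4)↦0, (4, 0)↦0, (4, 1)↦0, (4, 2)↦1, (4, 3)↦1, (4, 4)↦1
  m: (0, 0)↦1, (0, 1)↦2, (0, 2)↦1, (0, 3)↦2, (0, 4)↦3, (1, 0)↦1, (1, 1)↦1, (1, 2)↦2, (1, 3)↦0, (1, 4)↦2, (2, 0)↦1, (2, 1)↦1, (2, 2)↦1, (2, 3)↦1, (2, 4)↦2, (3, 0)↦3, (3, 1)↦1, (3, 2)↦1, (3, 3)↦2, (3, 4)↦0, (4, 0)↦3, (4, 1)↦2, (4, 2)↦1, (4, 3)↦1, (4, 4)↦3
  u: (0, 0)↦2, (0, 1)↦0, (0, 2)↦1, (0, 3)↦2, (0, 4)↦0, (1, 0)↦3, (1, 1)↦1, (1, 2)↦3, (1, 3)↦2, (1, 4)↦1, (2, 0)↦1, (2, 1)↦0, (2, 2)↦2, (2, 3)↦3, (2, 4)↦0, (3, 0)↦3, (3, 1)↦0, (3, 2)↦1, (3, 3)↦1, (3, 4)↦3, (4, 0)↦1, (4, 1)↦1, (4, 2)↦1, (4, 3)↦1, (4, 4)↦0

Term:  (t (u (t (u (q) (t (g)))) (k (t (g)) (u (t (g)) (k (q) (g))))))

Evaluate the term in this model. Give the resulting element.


value = 1

  q = 0
  g = 3
  (t (g)) = t(3,) = 0
  (u (q) (t (g))) = u(0, 0) = 2
  (t (u (q) (t (g)))) = t(2,) = 2
  g = 3
  (t (g)) = t(3,) = 0
  g = 3
  (t (g)) = t(3,) = 0
  q = 0
  g = 3
  (k (q) (g)) = k(0, 3) = 1
  (u (t (g)) (k (q) (g))) = u(0, 1) = 0
  (k (t (g)) (u (t (g)) (k (q) (g)))) = k(0, 0) = 1
  (u (t (u (q) (t (g)))) (k (t (g)) (u (t (g)) (k (q) (g))))) = u(2, 1) = 0
  (t (u (t (u (q) (t (g)))) (k (t (g)) (u (t (g)) (k (q) (g)))))) = t(0,) = 1


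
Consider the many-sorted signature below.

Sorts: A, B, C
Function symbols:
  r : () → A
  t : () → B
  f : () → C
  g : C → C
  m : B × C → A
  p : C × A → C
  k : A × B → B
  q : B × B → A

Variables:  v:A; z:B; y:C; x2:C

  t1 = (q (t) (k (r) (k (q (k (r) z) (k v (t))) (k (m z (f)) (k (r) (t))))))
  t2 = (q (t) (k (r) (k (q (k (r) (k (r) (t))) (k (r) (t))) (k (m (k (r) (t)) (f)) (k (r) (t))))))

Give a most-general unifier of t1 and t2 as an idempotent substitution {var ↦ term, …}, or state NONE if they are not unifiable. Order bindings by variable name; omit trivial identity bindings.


{v ↦ (r), z ↦ (k (r) (t))}


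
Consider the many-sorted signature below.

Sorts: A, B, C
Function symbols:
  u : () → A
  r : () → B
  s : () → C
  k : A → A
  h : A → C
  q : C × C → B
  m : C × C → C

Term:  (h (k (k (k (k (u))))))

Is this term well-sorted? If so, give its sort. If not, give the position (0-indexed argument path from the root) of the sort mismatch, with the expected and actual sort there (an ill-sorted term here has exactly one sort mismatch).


          (u) : A
        (k (u)) : A
      (k (k (u))) : A
    (k (k (k (u)))) : A
  (k (k (k (k (u))))) : A
(h (k (k (k (k (u)))))) : C

well-sorted; sort = C


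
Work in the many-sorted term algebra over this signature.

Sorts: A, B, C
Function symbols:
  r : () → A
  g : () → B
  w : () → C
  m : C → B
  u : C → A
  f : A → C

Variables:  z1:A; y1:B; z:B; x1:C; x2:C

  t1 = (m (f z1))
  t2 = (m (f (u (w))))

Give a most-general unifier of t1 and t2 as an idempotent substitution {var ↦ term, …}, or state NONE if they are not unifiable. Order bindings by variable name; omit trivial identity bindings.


{z1 ↦ (u (w))}


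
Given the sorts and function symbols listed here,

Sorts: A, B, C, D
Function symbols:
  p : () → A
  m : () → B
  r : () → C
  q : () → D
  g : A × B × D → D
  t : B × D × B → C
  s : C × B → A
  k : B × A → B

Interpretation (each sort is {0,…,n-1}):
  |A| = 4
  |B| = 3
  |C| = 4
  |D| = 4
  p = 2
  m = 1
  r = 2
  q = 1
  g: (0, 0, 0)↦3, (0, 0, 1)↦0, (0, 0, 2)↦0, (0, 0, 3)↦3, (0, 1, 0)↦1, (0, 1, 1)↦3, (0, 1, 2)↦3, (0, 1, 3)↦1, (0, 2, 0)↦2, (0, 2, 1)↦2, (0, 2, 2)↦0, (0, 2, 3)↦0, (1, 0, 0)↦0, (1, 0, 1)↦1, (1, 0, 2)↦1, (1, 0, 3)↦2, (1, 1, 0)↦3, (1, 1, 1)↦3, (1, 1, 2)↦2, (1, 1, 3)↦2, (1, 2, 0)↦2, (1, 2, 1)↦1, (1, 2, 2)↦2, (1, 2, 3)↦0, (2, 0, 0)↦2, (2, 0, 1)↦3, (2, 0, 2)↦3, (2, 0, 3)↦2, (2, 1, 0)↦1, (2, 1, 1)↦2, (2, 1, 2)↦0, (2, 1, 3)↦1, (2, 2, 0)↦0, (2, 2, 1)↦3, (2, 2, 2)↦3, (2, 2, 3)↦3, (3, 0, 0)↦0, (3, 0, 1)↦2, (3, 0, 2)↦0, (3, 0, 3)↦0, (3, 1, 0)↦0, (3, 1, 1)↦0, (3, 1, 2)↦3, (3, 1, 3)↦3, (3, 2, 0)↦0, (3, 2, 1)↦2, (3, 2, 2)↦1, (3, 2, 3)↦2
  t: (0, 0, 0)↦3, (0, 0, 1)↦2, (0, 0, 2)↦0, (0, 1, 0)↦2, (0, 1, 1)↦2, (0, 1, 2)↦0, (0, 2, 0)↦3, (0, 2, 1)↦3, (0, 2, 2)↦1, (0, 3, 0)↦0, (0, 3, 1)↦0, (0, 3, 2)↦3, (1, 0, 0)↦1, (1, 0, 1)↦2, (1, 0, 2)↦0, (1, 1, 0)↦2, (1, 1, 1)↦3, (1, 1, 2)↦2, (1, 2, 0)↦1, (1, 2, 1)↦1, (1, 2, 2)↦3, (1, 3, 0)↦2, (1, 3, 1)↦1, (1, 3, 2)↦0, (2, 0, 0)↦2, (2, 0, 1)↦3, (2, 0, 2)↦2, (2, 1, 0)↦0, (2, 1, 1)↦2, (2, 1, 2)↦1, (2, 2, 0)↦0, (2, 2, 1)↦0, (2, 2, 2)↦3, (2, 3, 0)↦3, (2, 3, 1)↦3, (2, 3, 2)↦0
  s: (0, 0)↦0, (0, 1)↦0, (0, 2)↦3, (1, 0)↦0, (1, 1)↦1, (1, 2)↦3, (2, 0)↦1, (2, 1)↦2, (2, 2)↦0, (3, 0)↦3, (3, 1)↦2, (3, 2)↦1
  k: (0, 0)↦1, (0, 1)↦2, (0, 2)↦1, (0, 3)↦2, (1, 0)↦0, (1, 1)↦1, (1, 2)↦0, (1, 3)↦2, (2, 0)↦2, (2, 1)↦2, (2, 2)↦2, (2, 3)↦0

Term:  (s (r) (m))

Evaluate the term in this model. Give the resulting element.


value = 2

  r = 2
  m = 1
  (s (r) (m)) = s(2, 1) = 2


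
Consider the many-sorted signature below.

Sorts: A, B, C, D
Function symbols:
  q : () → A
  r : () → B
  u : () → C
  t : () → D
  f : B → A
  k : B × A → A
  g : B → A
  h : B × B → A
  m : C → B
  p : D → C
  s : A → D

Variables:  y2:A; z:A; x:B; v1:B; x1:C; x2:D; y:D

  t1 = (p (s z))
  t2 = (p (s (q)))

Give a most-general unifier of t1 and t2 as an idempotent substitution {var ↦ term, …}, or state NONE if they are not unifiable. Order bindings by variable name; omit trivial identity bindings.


{z ↦ (q)}


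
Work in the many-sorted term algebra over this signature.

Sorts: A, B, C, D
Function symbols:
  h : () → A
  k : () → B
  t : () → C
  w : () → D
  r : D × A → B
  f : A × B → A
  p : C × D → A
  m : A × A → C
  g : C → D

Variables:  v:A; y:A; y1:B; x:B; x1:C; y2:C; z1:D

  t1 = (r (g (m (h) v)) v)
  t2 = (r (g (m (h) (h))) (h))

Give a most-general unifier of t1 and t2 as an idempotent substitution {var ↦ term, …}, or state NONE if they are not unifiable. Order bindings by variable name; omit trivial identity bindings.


{v ↦ (h)}


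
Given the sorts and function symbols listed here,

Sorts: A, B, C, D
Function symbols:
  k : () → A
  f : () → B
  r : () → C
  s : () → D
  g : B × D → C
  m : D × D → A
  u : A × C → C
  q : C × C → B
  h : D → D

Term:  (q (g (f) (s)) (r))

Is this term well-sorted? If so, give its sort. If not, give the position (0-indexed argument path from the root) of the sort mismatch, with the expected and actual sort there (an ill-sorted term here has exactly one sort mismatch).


well-sorted; sort = B

    (f) : B
    (s) : D
  (g (f) (s)) : C
  (r) : C
(q (g (f) (s)) (r)) : B
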